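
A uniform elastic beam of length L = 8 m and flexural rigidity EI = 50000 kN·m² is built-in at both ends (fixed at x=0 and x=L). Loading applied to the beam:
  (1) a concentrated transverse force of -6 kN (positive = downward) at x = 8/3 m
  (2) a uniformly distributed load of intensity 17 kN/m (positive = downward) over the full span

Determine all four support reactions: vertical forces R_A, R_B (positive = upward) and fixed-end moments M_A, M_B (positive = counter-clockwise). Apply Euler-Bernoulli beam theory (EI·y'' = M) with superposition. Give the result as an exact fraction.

Load 1 — point force P=-6 kN at a=8/3 m (b=L-a=16/3):
  R_A = Pb²(3a+b)/L³ = (-6)·(16/3)²·(3·(8/3)+(16/3))/8³ = -40/9 kN
  M_A = Pab²/L² = (-6)·(8/3)·(16/3)²/8² = -64/9 kN·m
  R_B = Pa²(a+3b)/L³ = (-6)·(8/3)²·((8/3)+3·(16/3))/8³ = -14/9 kN
  M_B = -Pa²b/L² = -(-6)·(8/3)²·(16/3)/8² = 32/9 kN·m
Load 2 — uniform load w=17 kN/m over full span:
  R_A = wL/2 = 17·8/2 = 68 kN
  M_A = wL²/12 = 17·8²/12 = 272/3 kN·m
  R_B = wL/2 = 17·8/2 = 68 kN
  M_B = -wL²/12 = -17·8²/12 = -272/3 kN·m
Superposition: R_A = 572/9 kN, M_A = 752/9 kN·m, R_B = 598/9 kN, M_B = -784/9 kN·m

R_A = 572/9 kN, M_A = 752/9 kN·m, R_B = 598/9 kN, M_B = -784/9 kN·m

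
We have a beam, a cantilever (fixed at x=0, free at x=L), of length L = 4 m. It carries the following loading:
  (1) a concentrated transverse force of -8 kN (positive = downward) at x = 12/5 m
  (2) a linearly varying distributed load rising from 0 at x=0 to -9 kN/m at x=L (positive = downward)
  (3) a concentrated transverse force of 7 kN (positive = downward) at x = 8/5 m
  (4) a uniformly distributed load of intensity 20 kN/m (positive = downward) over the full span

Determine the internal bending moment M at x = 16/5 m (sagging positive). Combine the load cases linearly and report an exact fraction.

M(16/5) = -464/125 kN·m

Load 1 — point force P=-8 kN at a=12/5 m (b=L-a=8/5):
  M_1 = 0  [x>a] = 0 kN·m
Load 2 — triangular load w₀=-9 kN/m (0→w₀ over full span):
  M_2 = w₀Lx/2 - w₀L²/3 - w₀x³/(6L) = (-9)·4·(16/5)/2 - (-9)·4²/3 - (-9)·(16/5)³/(6·4) = 336/125 kN·m
Load 3 — point force P=7 kN at a=8/5 m (b=L-a=12/5):
  M_3 = 0  [x>a] = 0 kN·m
Load 4 — uniform load w=20 kN/m over full span:
  M_4 = -w(L-x)²/2 = -20·(4-(16/5))²/2 = -32/5 kN·m
Superposition: M = Σ M_i = -464/125 kN·m ≈ -3.712000 kN·m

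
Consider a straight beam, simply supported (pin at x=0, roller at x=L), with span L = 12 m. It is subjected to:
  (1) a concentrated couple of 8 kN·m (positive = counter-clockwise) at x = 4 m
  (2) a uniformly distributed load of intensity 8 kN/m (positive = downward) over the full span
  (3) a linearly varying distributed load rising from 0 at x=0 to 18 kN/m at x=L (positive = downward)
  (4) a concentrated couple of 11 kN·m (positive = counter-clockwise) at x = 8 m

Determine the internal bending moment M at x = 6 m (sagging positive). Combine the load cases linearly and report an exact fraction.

M(6) = 615/2 kN·m

Load 1 — applied couple M₀=8 kN·m at a=4 m (b=L-a=8):
  M_1 = M₀x/L - M₀  [x>a] = 8·6/12 - 8 = -4 kN·m
Load 2 — uniform load w=8 kN/m over full span:
  M_2 = wx(L-x)/2 = 8·6·(12-6)/2 = 144 kN·m
Load 3 — triangular load w₀=18 kN/m (0→w₀ over full span):
  M_3 = w₀Lx/6 - w₀x³/(6L) = 18·12·6/6 - 18·6³/(6·12) = 162 kN·m
Load 4 — applied couple M₀=11 kN·m at a=8 m (b=L-a=4):
  M_4 = M₀x/L  [x≤a] = 11·6/12 = 11/2 kN·m
Superposition: M = Σ M_i = 615/2 kN·m ≈ 307.500000 kN·m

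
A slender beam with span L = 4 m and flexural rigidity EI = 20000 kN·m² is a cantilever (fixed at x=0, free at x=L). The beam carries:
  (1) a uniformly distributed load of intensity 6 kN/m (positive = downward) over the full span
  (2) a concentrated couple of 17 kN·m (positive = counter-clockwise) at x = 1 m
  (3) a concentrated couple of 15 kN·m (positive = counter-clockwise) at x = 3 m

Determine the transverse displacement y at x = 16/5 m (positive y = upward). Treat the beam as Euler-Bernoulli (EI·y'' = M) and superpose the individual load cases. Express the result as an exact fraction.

Load 1 — uniform load w=6 kN/m over full span:
  y_1 = -wx²(x²-4Lx+6L²)/(24EI) = -6·(16/5)²·((16/5)²-4·4·(16/5)+6·4²)/(24·20000) = -2752/390625 m
Load 2 — applied couple M₀=17 kN·m at a=1 m (b=L-a=3):
  y_2 = M₀a(2x-a)/(2EI)  [x>a] = 17·1·(2·(16/5)-1)/(2·20000) = 459/200000 m
Load 3 — applied couple M₀=15 kN·m at a=3 m (b=L-a=1):
  y_3 = M₀a(2x-a)/(2EI)  [x>a] = 15·3·(2·(16/5)-3)/(2·20000) = 153/40000 m
Superposition: y = Σ y_i = -2891/3125000 m ≈ -0.000925 m

y(16/5) = -2891/3125000 m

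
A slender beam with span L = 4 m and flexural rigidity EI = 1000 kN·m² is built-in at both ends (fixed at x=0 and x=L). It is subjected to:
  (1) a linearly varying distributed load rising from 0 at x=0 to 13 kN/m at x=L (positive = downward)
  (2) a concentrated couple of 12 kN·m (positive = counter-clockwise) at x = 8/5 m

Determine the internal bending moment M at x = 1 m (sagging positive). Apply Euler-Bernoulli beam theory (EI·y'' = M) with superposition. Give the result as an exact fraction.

M(1) = 641/200 kN·m

Load 1 — triangular load w₀=13 kN/m (0→w₀ over full span):
  M_1 = 3w₀Lx/20 - w₀L²/30 - w₀x³/(6L) = 3·13·4·1/20 - 13·4²/30 - 13·1³/(6·4) = 13/40 kN·m
Load 2 — applied couple M₀=12 kN·m at a=8/5 m (b=L-a=12/5):
  M_2 = R_Ax - M_A  [x≤a] with R_A=108/25, M_A=36/25 = (108/25)·1 - (36/25) = 72/25 kN·m
Superposition: M = Σ M_i = 641/200 kN·m ≈ 3.205000 kN·m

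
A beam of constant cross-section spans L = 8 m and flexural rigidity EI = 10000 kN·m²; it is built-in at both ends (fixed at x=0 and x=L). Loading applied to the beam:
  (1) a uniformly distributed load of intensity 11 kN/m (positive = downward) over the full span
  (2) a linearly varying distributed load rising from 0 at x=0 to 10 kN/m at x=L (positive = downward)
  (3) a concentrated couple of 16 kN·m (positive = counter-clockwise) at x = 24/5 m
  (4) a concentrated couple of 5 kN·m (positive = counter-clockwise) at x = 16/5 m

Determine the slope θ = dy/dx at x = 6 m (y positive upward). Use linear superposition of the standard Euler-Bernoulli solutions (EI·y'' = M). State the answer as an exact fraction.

Load 1 — uniform load w=11 kN/m over full span:
  θ_1 = -wx(L-x)(L-2x)/(12EI) = -11·6·(8-6)·(8-2·6)/(12·10000) = 11/2500 rad
Load 2 — triangular load w₀=10 kN/m (0→w₀ over full span):
  θ_2 = -w₀(2x(L-x)(L-2x)(x+2L)+x²(L-x)²)/(120LEI) = -10·(2·6·(8-6)·(8-2·6)·(6+2·8)+6²·(8-6)²)/(120·8·10000) = 41/20000 rad
Load 3 — applied couple M₀=16 kN·m at a=24/5 m (b=L-a=16/5):
  θ_3 = (R_Ax²/2 - M_Ax - M₀(x-a))/EI  [x>a] with R_A=72/25, M_A=128/25 = ((72/25)·6²/2 - (128/25)·6 - 16·(6-(24/5)))/10000 = 3/15625 rad
Load 4 — applied couple M₀=5 kN·m at a=16/5 m (b=L-a=24/5):
  θ_4 = (R_Ax²/2 - M_Ax - M₀(x-a))/EI  [x>a] with R_A=9/10, M_A=3/5 = ((9/10)·6²/2 - (3/5)·6 - 5·(6-(16/5)))/10000 = -7/50000 rad
Superposition: θ = Σ θ_i = 3251/500000 rad ≈ 0.006502 rad

θ(6) = 3251/500000 rad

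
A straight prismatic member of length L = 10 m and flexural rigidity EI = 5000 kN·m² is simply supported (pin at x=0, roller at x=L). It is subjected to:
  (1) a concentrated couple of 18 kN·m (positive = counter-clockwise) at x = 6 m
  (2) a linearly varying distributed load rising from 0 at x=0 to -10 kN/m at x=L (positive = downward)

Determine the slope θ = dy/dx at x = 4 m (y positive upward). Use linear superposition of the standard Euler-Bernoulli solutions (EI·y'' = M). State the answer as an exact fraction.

Load 1 — applied couple M₀=18 kN·m at a=6 m (b=L-a=4):
  θ_1 = (M₀x²/(2L)+C₁)/EI  [x≤a] with C₁=M₀(3b²-L²)/(6L)=-78/5 = (18·4²/(2·10)+(-78/5))/5000 = -3/12500 rad
Load 2 — triangular load w₀=-10 kN/m (0→w₀ over full span):
  θ_2 = -w₀(7L⁴-30L²x²+15x⁴)/(360LEI) = -(-10)·(7·10⁴-30·10²·4²+15·4⁴)/(360·10·5000) = 323/22500 rad
Superposition: θ = Σ θ_i = 397/28125 rad ≈ 0.014116 rad

θ(4) = 397/28125 rad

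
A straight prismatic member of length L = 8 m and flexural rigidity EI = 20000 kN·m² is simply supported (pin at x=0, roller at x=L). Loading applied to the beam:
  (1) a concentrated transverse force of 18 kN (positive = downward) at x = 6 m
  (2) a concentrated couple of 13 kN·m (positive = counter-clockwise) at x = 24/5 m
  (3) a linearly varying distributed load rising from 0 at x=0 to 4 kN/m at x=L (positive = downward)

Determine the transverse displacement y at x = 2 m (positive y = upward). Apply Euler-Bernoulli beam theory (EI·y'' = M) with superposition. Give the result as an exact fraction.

y(2) = -25879/3000000 m

Load 1 — point force P=18 kN at a=6 m (b=L-a=2):
  y_1 = -Pbx(L²-b²-x²)/(6LEI)  [x≤a] = -18·2·2·(8²-2²-2²)/(6·8·20000) = -21/5000 m
Load 2 — applied couple M₀=13 kN·m at a=24/5 m (b=L-a=16/5):
  y_2 = (M₀x³/(6L)+C₁x)/EI  [x≤a] with C₁=M₀(3b²-L²)/(6L)=-676/75 = (13·2³/(6·8)+(-676/75)·2)/20000 = -793/1000000 m
Load 3 — triangular load w₀=4 kN/m (0→w₀ over full span):
  y_3 = -w₀x(7L⁴-10L²x²+3x⁴)/(360LEI) = -4·2·(7·8⁴-10·8²·2²+3·2⁴)/(360·8·20000) = -109/30000 m
Superposition: y = Σ y_i = -25879/3000000 m ≈ -0.008626 m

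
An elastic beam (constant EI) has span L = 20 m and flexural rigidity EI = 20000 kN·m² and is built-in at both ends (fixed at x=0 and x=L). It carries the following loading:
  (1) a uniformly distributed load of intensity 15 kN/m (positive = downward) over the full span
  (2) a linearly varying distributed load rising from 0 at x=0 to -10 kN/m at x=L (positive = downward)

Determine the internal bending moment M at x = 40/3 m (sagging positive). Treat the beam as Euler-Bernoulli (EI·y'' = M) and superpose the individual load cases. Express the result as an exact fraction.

M(40/3) = 7900/81 kN·m

Load 1 — uniform load w=15 kN/m over full span:
  M_1 = wLx/2 - wL²/12 - wx²/2 = 15·20·(40/3)/2 - 15·20²/12 - 15·(40/3)²/2 = 500/3 kN·m
Load 2 — triangular load w₀=-10 kN/m (0→w₀ over full span):
  M_2 = 3w₀Lx/20 - w₀L²/30 - w₀x³/(6L) = 3·(-10)·20·(40/3)/20 - (-10)·20²/30 - (-10)·(40/3)³/(6·20) = -5600/81 kN·m
Superposition: M = Σ M_i = 7900/81 kN·m ≈ 97.530864 kN·m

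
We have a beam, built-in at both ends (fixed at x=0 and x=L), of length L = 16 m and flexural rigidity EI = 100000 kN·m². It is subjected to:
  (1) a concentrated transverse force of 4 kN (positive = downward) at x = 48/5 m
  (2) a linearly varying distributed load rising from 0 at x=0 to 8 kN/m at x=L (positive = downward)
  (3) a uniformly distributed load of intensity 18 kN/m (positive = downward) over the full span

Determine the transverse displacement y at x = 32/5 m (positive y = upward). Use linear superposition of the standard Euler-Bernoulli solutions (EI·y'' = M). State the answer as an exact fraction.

y(32/5) = -5126144/146484375 m

Load 1 — point force P=4 kN at a=48/5 m (b=L-a=32/5):
  y_1 = -Pb²x²(3aL-(3a+b)x)/(6L³EI)  [x≤a] = -4·(32/5)²·(32/5)²·(3·(48/5)·16-(3·(48/5)+(32/5))·(32/5))/(6·16³·100000) = -94208/146484375 m
Load 2 — triangular load w₀=8 kN/m (0→w₀ over full span):
  y_2 = -w₀x²(L-x)²(x+2L)/(120LEI) = -8·(32/5)²·(16-(32/5))²·((32/5)+2·16)/(120·16·100000) = -294912/48828125 m
Load 3 — uniform load w=18 kN/m over full span:
  y_3 = -wx²(L-x)²/(24EI) = -18·(32/5)²·(16-(32/5))²/(24·100000) = -55296/1953125 m
Superposition: y = Σ y_i = -5126144/146484375 m ≈ -0.034994 m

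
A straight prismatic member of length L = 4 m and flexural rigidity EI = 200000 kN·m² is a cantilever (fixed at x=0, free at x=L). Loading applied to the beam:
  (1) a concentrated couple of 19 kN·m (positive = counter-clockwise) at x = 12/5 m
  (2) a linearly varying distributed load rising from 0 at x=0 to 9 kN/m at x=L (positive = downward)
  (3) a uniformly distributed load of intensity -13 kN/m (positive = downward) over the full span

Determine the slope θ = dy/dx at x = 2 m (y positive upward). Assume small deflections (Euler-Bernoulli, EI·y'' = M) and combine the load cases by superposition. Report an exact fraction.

Load 1 — applied couple M₀=19 kN·m at a=12/5 m (b=L-a=8/5):
  θ_1 = M₀x/EI  [x≤a] = 19·2/200000 = 19/100000 rad
Load 2 — triangular load w₀=9 kN/m (0→w₀ over full span):
  θ_2 = (w₀Lx²/4-w₀L²x/3-w₀x⁴/(24L))/EI = (9·4·2²/4-9·4²·2/3-9·2⁴/(24·4))/200000 = -123/400000 rad
Load 3 — uniform load w=-13 kN/m over full span:
  θ_3 = -wx(x²-3Lx+3L²)/(6EI) = -(-13)·2·(2²-3·4·2+3·4²)/(6·200000) = 91/150000 rad
Superposition: θ = Σ θ_i = 587/1200000 rad ≈ 0.000489 rad

θ(2) = 587/1200000 rad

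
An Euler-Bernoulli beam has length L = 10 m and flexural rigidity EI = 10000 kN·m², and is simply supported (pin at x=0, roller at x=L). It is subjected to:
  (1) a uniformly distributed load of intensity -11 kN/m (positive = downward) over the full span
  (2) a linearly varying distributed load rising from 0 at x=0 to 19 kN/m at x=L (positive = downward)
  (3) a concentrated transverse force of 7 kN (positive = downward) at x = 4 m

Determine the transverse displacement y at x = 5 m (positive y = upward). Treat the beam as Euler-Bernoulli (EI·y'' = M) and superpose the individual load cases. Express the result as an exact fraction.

y(5) = 2767/480000 m

Load 1 — uniform load w=-11 kN/m over full span:
  y_1 = -wx(L³-2Lx²+x³)/(24EI) = -(-11)·5·(10³-2·10·5²+5³)/(24·10000) = 55/384 m
Load 2 — triangular load w₀=19 kN/m (0→w₀ over full span):
  y_2 = -w₀x(7L⁴-10L²x²+3x⁴)/(360LEI) = -19·5·(7·10⁴-10·10²·5²+3·5⁴)/(360·10·10000) = -95/768 m
Load 3 — point force P=7 kN at a=4 m (b=L-a=6):
  y_3 = -Pa(L-x)(2Lx-a²-x²)/(6LEI)  [x>a] = -7·4·(10-5)·(2·10·5-4²-5²)/(6·10·10000) = -413/30000 m
Superposition: y = Σ y_i = 2767/480000 m ≈ 0.005765 m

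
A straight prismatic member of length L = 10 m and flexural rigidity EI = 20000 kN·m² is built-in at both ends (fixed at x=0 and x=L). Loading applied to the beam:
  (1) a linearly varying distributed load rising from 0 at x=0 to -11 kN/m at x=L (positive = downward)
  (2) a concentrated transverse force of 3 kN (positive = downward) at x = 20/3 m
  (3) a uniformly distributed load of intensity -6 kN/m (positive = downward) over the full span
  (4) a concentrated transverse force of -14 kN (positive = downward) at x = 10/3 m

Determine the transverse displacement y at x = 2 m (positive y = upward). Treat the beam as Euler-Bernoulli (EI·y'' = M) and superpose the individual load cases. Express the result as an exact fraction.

Load 1 — triangular load w₀=-11 kN/m (0→w₀ over full span):
  y_1 = -w₀x²(L-x)²(x+2L)/(120LEI) = -(-11)·2²·(10-2)²·(2+2·10)/(120·10·20000) = 121/46875 m
Load 2 — point force P=3 kN at a=20/3 m (b=L-a=10/3):
  y_2 = -Pb²x²(3aL-(3a+b)x)/(6L³EI)  [x≤a] = -3·(10/3)²·2²·(3·(20/3)·10-(3·(20/3)+(10/3))·2)/(6·10³·20000) = -23/135000 m
Load 3 — uniform load w=-6 kN/m over full span:
  y_3 = -wx²(L-x)²/(24EI) = -(-6)·2²·(10-2)²/(24·20000) = 2/625 m
Load 4 — point force P=-14 kN at a=10/3 m (b=L-a=20/3):
  y_4 = -Pb²x²(3aL-(3a+b)x)/(6L³EI)  [x≤a] = -(-14)·(20/3)²·2²·(3·(10/3)·10-(3·(10/3)+(20/3))·2)/(6·10³·20000) = 14/10125 m
Superposition: y = Σ y_i = 70811/10125000 m ≈ 0.006994 m

y(2) = 70811/10125000 m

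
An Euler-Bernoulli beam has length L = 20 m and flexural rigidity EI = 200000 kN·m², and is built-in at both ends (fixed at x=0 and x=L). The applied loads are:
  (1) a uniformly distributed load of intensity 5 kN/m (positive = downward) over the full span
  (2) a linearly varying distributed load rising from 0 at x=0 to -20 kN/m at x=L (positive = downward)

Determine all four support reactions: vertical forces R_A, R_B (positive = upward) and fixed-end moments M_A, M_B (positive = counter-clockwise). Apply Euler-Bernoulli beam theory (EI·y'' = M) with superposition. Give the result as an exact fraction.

R_A = -10 kN, M_A = -100 kN·m, R_B = -90 kN, M_B = 700/3 kN·m

Load 1 — uniform load w=5 kN/m over full span:
  R_A = wL/2 = 5·20/2 = 50 kN
  M_A = wL²/12 = 5·20²/12 = 500/3 kN·m
  R_B = wL/2 = 5·20/2 = 50 kN
  M_B = -wL²/12 = -5·20²/12 = -500/3 kN·m
Load 2 — triangular load w₀=-20 kN/m (0→w₀ over full span):
  R_A = 3w₀L/20 = 3·(-20)·20/20 = -60 kN
  M_A = w₀L²/30 = (-20)·20²/30 = -800/3 kN·m
  R_B = 7w₀L/20 = 7·(-20)·20/20 = -140 kN
  M_B = -w₀L²/20 = -(-20)·20²/20 = 400 kN·m
Superposition: R_A = -10 kN, M_A = -100 kN·m, R_B = -90 kN, M_B = 700/3 kN·m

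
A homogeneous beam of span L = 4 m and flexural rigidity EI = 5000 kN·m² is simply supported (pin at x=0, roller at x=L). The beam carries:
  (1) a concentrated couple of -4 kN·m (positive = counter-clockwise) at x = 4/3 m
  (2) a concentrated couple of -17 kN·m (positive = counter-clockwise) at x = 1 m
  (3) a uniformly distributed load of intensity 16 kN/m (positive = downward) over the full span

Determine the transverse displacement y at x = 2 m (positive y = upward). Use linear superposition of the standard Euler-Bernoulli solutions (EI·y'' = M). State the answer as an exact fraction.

y(2) = -2459/180000 m

Load 1 — applied couple M₀=-4 kN·m at a=4/3 m (b=L-a=8/3):
  y_1 = (M₀x³/(6L)-M₀(x-a)²/2+C₁x)/EI  [x>a] with C₁=M₀(3b²-L²)/(6L)=-8/9 = ((-4)·2³/(6·4)-(-4)·(2-(4/3))²/2+(-8/9)·2)/5000 = -1/2250 m
Load 2 — applied couple M₀=-17 kN·m at a=1 m (b=L-a=3):
  y_2 = (M₀x³/(6L)-M₀(x-a)²/2+C₁x)/EI  [x>a] with C₁=M₀(3b²-L²)/(6L)=-187/24 = ((-17)·2³/(6·4)-(-17)·(2-1)²/2+(-187/24)·2)/5000 = -51/20000 m
Load 3 — uniform load w=16 kN/m over full span:
  y_3 = -wx(L³-2Lx²+x³)/(24EI) = -16·2·(4³-2·4·2²+2³)/(24·5000) = -4/375 m
Superposition: y = Σ y_i = -2459/180000 m ≈ -0.013661 m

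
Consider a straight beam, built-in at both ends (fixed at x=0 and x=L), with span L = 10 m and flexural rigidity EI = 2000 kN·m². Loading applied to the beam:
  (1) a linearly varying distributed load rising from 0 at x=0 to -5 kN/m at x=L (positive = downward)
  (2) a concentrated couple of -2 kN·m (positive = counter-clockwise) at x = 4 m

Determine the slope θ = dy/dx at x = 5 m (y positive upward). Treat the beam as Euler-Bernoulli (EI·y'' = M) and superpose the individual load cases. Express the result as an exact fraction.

θ(5) = 529/480000 rad

Load 1 — triangular load w₀=-5 kN/m (0→w₀ over full span):
  θ_1 = -w₀(2x(L-x)(L-2x)(x+2L)+x²(L-x)²)/(120LEI) = -(-5)·(2·5·(10-5)·(10-2·5)·(5+2·10)+5²·(10-5)²)/(120·10·2000) = 1/768 rad
Load 2 — applied couple M₀=-2 kN·m at a=4 m (b=L-a=6):
  θ_2 = (R_Ax²/2 - M_Ax - M₀(x-a))/EI  [x>a] with R_A=-36/125, M_A=-6/25 = ((-36/125)·5²/2 - (-6/25)·5 - (-2)·(5-4))/2000 = -1/5000 rad
Superposition: θ = Σ θ_i = 529/480000 rad ≈ 0.001102 rad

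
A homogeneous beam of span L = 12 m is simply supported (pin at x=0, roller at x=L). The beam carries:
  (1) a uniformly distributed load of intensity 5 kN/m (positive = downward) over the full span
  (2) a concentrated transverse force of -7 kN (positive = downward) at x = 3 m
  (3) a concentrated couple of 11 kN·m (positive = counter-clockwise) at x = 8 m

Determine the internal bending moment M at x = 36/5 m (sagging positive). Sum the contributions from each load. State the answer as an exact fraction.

M(36/5) = 423/5 kN·m

Load 1 — uniform load w=5 kN/m over full span:
  M_1 = wx(L-x)/2 = 5·(36/5)·(12-(36/5))/2 = 432/5 kN·m
Load 2 — point force P=-7 kN at a=3 m (b=L-a=9):
  M_2 = Pa(L-x)/L  [x>a] = (-7)·3·(12-(36/5))/12 = -42/5 kN·m
Load 3 — applied couple M₀=11 kN·m at a=8 m (b=L-a=4):
  M_3 = M₀x/L  [x≤a] = 11·(36/5)/12 = 33/5 kN·m
Superposition: M = Σ M_i = 423/5 kN·m ≈ 84.600000 kN·m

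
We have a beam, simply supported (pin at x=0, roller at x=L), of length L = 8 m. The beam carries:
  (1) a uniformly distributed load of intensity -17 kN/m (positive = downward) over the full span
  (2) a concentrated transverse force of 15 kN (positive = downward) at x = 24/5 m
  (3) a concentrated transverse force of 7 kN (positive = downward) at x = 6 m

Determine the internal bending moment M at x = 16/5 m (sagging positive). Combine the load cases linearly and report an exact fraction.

Load 1 — uniform load w=-17 kN/m over full span:
  M_1 = wx(L-x)/2 = (-17)·(16/5)·(8-(16/5))/2 = -3264/25 kN·m
Load 2 — point force P=15 kN at a=24/5 m (b=L-a=16/5):
  M_2 = Pbx/L  [x≤a] = 15·(16/5)·(16/5)/8 = 96/5 kN·m
Load 3 — point force P=7 kN at a=6 m (b=L-a=2):
  M_3 = Pbx/L  [x≤a] = 7·2·(16/5)/8 = 28/5 kN·m
Superposition: M = Σ M_i = -2644/25 kN·m ≈ -105.760000 kN·m

M(16/5) = -2644/25 kN·m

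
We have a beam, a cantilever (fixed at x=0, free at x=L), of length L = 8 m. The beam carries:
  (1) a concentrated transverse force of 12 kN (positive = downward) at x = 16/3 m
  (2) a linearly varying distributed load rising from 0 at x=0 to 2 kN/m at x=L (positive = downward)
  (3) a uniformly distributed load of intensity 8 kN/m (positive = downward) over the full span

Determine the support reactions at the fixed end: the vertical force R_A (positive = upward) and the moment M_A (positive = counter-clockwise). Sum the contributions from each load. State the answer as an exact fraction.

R_A = 84 kN, M_A = 1088/3 kN·m

Load 1 — point force P=12 kN at a=16/3 m (b=L-a=8/3):
  R_A = P = 12 kN
  M_A = Pa = 12·(16/3) = 64 kN·m
Load 2 — triangular load w₀=2 kN/m (0→w₀ over full span):
  R_A = w₀L/2 = 2·8/2 = 8 kN
  M_A = w₀L²/3 = 2·8²/3 = 128/3 kN·m
Load 3 — uniform load w=8 kN/m over full span:
  R_A = wL = 8·8 = 64 kN
  M_A = wL²/2 = 8·8²/2 = 256 kN·m
Superposition: R_A = 84 kN, M_A = 1088/3 kN·m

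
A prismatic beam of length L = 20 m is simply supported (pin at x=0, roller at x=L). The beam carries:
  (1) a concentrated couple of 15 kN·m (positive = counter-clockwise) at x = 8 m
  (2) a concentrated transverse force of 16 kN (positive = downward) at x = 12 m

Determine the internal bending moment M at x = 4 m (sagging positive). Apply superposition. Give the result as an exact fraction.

Load 1 — applied couple M₀=15 kN·m at a=8 m (b=L-a=12):
  M_1 = M₀x/L  [x≤a] = 15·4/20 = 3 kN·m
Load 2 — point force P=16 kN at a=12 m (b=L-a=8):
  M_2 = Pbx/L  [x≤a] = 16·8·4/20 = 128/5 kN·m
Superposition: M = Σ M_i = 143/5 kN·m ≈ 28.600000 kN·m

M(4) = 143/5 kN·m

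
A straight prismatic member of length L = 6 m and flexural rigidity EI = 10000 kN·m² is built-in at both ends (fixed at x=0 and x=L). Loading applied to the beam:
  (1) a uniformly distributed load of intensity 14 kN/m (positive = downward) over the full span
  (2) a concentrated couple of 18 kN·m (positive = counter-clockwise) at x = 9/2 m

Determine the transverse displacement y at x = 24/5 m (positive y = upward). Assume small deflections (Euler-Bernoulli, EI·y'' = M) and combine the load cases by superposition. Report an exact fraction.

y(24/5) = -56889/25000000 m

Load 1 — uniform load w=14 kN/m over full span:
  y_1 = -wx²(L-x)²/(24EI) = -14·(24/5)²·(6-(24/5))²/(24·10000) = -756/390625 m
Load 2 — applied couple M₀=18 kN·m at a=9/2 m (b=L-a=3/2):
  y_2 = (R_Ax³/6 - M_Ax²/2 - M₀(x-a)²/2)/EI  [x>a] with R_A=27/8, M_A=45/8 = ((27/8)·(24/5)³/6 - (45/8)·(24/5)²/2 - 18·((24/5)-(9/2))²/2)/10000 = -1701/5000000 m
Superposition: y = Σ y_i = -56889/25000000 m ≈ -0.002276 m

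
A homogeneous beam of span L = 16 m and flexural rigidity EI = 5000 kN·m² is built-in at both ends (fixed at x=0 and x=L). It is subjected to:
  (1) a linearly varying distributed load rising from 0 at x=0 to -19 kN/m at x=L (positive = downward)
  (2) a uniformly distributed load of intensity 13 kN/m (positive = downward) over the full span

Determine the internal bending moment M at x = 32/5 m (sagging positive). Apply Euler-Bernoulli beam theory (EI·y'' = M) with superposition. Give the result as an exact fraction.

M(32/5) = 16576/375 kN·m

Load 1 — triangular load w₀=-19 kN/m (0→w₀ over full span):
  M_1 = 3w₀Lx/20 - w₀L²/30 - w₀x³/(6L) = 3·(-19)·16·(32/5)/20 - (-19)·16²/30 - (-19)·(32/5)³/(6·16) = -9728/125 kN·m
Load 2 — uniform load w=13 kN/m over full span:
  M_2 = wLx/2 - wL²/12 - wx²/2 = 13·16·(32/5)/2 - 13·16²/12 - 13·(32/5)²/2 = 9152/75 kN·m
Superposition: M = Σ M_i = 16576/375 kN·m ≈ 44.202667 kN·m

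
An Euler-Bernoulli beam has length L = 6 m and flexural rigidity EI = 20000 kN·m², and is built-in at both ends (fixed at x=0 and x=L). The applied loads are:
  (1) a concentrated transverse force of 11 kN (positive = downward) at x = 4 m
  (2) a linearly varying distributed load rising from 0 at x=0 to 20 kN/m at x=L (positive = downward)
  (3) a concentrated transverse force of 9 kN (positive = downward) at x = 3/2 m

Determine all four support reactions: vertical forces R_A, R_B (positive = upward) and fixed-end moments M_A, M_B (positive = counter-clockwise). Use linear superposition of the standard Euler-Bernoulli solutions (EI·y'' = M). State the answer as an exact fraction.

Load 1 — point force P=11 kN at a=4 m (b=L-a=2):
  R_A = Pb²(3a+b)/L³ = 11·2²·(3·4+2)/6³ = 77/27 kN
  M_A = Pab²/L² = 11·4·2²/6² = 44/9 kN·m
  R_B = Pa²(a+3b)/L³ = 11·4²·(4+3·2)/6³ = 220/27 kN
  M_B = -Pa²b/L² = -11·4²·2/6² = -88/9 kN·m
Load 2 — triangular load w₀=20 kN/m (0→w₀ over full span):
  R_A = 3w₀L/20 = 3·20·6/20 = 18 kN
  M_A = w₀L²/30 = 20·6²/30 = 24 kN·m
  R_B = 7w₀L/20 = 7·20·6/20 = 42 kN
  M_B = -w₀L²/20 = -20·6²/20 = -36 kN·m
Load 3 — point force P=9 kN at a=3/2 m (b=L-a=9/2):
  R_A = Pb²(3a+b)/L³ = 9·(9/2)²·(3·(3/2)+(9/2))/6³ = 243/32 kN
  M_A = Pab²/L² = 9·(3/2)·(9/2)²/6² = 243/32 kN·m
  R_B = Pa²(a+3b)/L³ = 9·(3/2)²·((3/2)+3·(9/2))/6³ = 45/32 kN
  M_B = -Pa²b/L² = -9·(3/2)²·(9/2)/6² = -81/32 kN·m
Superposition: R_A = 24577/864 kN, M_A = 10507/288 kN·m, R_B = 44543/864 kN, M_B = -13913/288 kN·m

R_A = 24577/864 kN, M_A = 10507/288 kN·m, R_B = 44543/864 kN, M_B = -13913/288 kN·m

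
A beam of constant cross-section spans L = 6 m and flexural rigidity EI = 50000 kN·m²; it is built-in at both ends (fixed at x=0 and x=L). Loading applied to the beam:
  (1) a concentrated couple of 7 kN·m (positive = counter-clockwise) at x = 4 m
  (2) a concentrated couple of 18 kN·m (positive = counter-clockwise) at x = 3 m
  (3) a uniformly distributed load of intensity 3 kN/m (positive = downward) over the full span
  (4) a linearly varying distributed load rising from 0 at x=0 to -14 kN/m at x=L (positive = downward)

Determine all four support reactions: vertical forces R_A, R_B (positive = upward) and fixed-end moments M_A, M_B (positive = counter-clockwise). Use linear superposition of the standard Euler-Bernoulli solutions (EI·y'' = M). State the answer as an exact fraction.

R_A = 221/90 kN, M_A = -29/30 kN·m, R_B = -2381/90 kN, M_B = 207/10 kN·m

Load 1 — applied couple M₀=7 kN·m at a=4 m (b=L-a=2):
  R_A = 6M₀ab/L³ = 6·7·4·2/6³ = 14/9 kN
  M_A = M₀b(2a-b)/L² = 7·2·(2·4-2)/6² = 7/3 kN·m
  R_B = -6M₀ab/L³ = -6·7·4·2/6³ = -14/9 kN
  M_B = M₀a(2b-a)/L² = 7·4·(2·2-4)/6² = 0 kN·m
Load 2 — applied couple M₀=18 kN·m at a=3 m (b=L-a=3):
  R_A = 6M₀ab/L³ = 6·18·3·3/6³ = 9/2 kN
  M_A = M₀b(2a-b)/L² = 18·3·(2·3-3)/6² = 9/2 kN·m
  R_B = -6M₀ab/L³ = -6·18·3·3/6³ = -9/2 kN
  M_B = M₀a(2b-a)/L² = 18·3·(2·3-3)/6² = 9/2 kN·m
Load 3 — uniform load w=3 kN/m over full span:
  R_A = wL/2 = 3·6/2 = 9 kN
  M_A = wL²/12 = 3·6²/12 = 9 kN·m
  R_B = wL/2 = 3·6/2 = 9 kN
  M_B = -wL²/12 = -3·6²/12 = -9 kN·m
Load 4 — triangular load w₀=-14 kN/m (0→w₀ over full span):
  R_A = 3w₀L/20 = 3·(-14)·6/20 = -63/5 kN
  M_A = w₀L²/30 = (-14)·6²/30 = -84/5 kN·m
  R_B = 7w₀L/20 = 7·(-14)·6/20 = -147/5 kN
  M_B = -w₀L²/20 = -(-14)·6²/20 = 126/5 kN·m
Superposition: R_A = 221/90 kN, M_A = -29/30 kN·m, R_B = -2381/90 kN, M_B = 207/10 kN·m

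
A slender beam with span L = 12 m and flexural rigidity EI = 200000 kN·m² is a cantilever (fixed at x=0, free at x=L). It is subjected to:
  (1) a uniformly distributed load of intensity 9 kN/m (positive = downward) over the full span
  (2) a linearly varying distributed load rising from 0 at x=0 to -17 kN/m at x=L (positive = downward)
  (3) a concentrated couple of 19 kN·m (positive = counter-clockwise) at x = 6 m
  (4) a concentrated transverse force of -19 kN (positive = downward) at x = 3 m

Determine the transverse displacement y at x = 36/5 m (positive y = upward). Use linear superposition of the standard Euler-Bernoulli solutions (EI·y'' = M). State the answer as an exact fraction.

y(36/5) = 154917693/6250000000 m

Load 1 — uniform load w=9 kN/m over full span:
  y_1 = -wx²(x²-4Lx+6L²)/(24EI) = -9·(36/5)²·((36/5)²-4·12·(36/5)+6·12²)/(24·200000) = -216513/3906250 m
Load 2 — triangular load w₀=-17 kN/m (0→w₀ over full span):
  y_2 = (w₀Lx³/12-w₀L²x²/6-w₀x⁵/(120L))/EI = ((-17)·12·(36/5)³/12-(-17)·12²·(36/5)²/6-(-17)·(36/5)⁵/(120·12))/200000 = 7340787/97656250 m
Load 3 — applied couple M₀=19 kN·m at a=6 m (b=L-a=6):
  y_3 = M₀a(2x-a)/(2EI)  [x>a] = 19·6·(2·(36/5)-6)/(2·200000) = 1197/500000 m
Load 4 — point force P=-19 kN at a=3 m (b=L-a=9):
  y_4 = -Pa²(3x-a)/(6EI)  [x>a] = -(-19)·3²·(3·(36/5)-3)/(6·200000) = 5301/2000000 m
Superposition: y = Σ y_i = 154917693/6250000000 m ≈ 0.024787 m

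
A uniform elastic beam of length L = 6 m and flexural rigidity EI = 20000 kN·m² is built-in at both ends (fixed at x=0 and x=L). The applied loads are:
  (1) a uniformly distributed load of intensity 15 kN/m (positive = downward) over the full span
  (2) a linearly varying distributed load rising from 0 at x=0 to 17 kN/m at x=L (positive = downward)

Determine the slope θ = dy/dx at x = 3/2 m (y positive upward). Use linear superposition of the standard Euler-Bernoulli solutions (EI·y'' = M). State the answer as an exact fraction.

θ(3/2) = -50301/25600000 rad

Load 1 — uniform load w=15 kN/m over full span:
  θ_1 = -wx(L-x)(L-2x)/(12EI) = -15·(3/2)·(6-(3/2))·(6-2·(3/2))/(12·20000) = -81/64000 rad
Load 2 — triangular load w₀=17 kN/m (0→w₀ over full span):
  θ_2 = -w₀(2x(L-x)(L-2x)(x+2L)+x²(L-x)²)/(120LEI) = -17·(2·(3/2)·(6-(3/2))·(6-2·(3/2))·((3/2)+2·6)+(3/2)²·(6-(3/2))²)/(120·6·20000) = -17901/25600000 rad
Superposition: θ = Σ θ_i = -50301/25600000 rad ≈ -0.001965 rad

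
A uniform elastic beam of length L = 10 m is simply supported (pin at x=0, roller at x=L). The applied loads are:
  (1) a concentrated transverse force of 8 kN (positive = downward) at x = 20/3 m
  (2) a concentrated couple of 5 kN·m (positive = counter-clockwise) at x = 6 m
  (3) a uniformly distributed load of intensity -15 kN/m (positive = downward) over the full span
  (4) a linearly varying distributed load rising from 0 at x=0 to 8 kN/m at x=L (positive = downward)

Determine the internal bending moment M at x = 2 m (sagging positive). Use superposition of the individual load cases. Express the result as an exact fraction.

M(2) = -1321/15 kN·m

Load 1 — point force P=8 kN at a=20/3 m (b=L-a=10/3):
  M_1 = Pbx/L  [x≤a] = 8·(10/3)·2/10 = 16/3 kN·m
Load 2 — applied couple M₀=5 kN·m at a=6 m (b=L-a=4):
  M_2 = M₀x/L  [x≤a] = 5·2/10 = 1 kN·m
Load 3 — uniform load w=-15 kN/m over full span:
  M_3 = wx(L-x)/2 = (-15)·2·(10-2)/2 = -120 kN·m
Load 4 — triangular load w₀=8 kN/m (0→w₀ over full span):
  M_4 = w₀Lx/6 - w₀x³/(6L) = 8·10·2/6 - 8·2³/(6·10) = 128/5 kN·m
Superposition: M = Σ M_i = -1321/15 kN·m ≈ -88.066667 kN·m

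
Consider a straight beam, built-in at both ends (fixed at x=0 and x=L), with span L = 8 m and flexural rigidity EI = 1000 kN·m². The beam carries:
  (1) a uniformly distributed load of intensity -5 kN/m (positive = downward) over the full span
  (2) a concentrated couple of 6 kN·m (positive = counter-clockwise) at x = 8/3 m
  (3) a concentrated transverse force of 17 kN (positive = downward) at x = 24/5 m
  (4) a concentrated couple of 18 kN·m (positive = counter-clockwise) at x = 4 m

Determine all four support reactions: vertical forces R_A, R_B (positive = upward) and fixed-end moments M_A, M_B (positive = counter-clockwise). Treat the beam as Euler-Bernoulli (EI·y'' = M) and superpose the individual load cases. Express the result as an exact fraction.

Load 1 — uniform load w=-5 kN/m over full span:
  R_A = wL/2 = (-5)·8/2 = -20 kN
  M_A = wL²/12 = (-5)·8²/12 = -80/3 kN·m
  R_B = wL/2 = (-5)·8/2 = -20 kN
  M_B = -wL²/12 = -(-5)·8²/12 = 80/3 kN·m
Load 2 — applied couple M₀=6 kN·m at a=8/3 m (b=L-a=16/3):
  R_A = 6M₀ab/L³ = 6·6·(8/3)·(16/3)/8³ = 1 kN
  M_A = M₀b(2a-b)/L² = 6·(16/3)·(2·(8/3)-(16/3))/8² = 0 kN·m
  R_B = -6M₀ab/L³ = -6·6·(8/3)·(16/3)/8³ = -1 kN
  M_B = M₀a(2b-a)/L² = 6·(8/3)·(2·(16/3)-(8/3))/8² = 2 kN·m
Load 3 — point force P=17 kN at a=24/5 m (b=L-a=16/5):
  R_A = Pb²(3a+b)/L³ = 17·(16/5)²·(3·(24/5)+(16/5))/8³ = 748/125 kN
  M_A = Pab²/L² = 17·(24/5)·(16/5)²/8² = 1632/125 kN·m
  R_B = Pa²(a+3b)/L³ = 17·(24/5)²·((24/5)+3·(16/5))/8³ = 1377/125 kN
  M_B = -Pa²b/L² = -17·(24/5)²·(16/5)/8² = -2448/125 kN·m
Load 4 — applied couple M₀=18 kN·m at a=4 m (b=L-a=4):
  R_A = 6M₀ab/L³ = 6·18·4·4/8³ = 27/8 kN
  M_A = M₀b(2a-b)/L² = 18·4·(2·4-4)/8² = 9/2 kN·m
  R_B = -6M₀ab/L³ = -6·18·4·4/8³ = -27/8 kN
  M_B = M₀a(2b-a)/L² = 18·4·(2·4-4)/8² = 9/2 kN·m
Superposition: R_A = -9641/1000 kN, M_A = -6833/750 kN·m, R_B = -13359/1000 kN, M_B = 10187/750 kN·m

R_A = -9641/1000 kN, M_A = -6833/750 kN·m, R_B = -13359/1000 kN, M_B = 10187/750 kN·m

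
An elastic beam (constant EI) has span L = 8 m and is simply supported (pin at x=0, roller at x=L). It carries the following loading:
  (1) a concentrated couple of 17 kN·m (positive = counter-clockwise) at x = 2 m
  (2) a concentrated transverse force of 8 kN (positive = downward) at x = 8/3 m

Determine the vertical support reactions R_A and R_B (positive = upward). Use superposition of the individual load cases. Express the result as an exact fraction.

R_A = 179/24 kN, R_B = 13/24 kN

Load 1 — applied couple M₀=17 kN·m at a=2 m (b=L-a=6):
  R_A = M₀/L = 17/8 kN
  R_B = -M₀/L = -17/8 kN
Load 2 — point force P=8 kN at a=8/3 m (b=L-a=16/3):
  R_A = Pb/L = 8·(16/3)/8 = 16/3 kN
  R_B = Pa/L = 8·(8/3)/8 = 8/3 kN
Superposition: R_A = 179/24 kN, R_B = 13/24 kN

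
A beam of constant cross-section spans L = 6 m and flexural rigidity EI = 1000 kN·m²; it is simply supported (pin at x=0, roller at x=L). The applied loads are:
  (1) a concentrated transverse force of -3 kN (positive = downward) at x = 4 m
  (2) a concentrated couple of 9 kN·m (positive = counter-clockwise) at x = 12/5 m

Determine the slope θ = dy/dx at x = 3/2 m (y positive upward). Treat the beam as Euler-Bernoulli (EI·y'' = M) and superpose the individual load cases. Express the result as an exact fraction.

Load 1 — point force P=-3 kN at a=4 m (b=L-a=2):
  θ_1 = -Pb(L²-b²-3x²)/(6LEI)  [x≤a] = -(-3)·2·(6²-2²-3·(3/2)²)/(6·6·1000) = 101/24000 rad
Load 2 — applied couple M₀=9 kN·m at a=12/5 m (b=L-a=18/5):
  θ_2 = (M₀x²/(2L)+C₁)/EI  [x≤a] with C₁=M₀(3b²-L²)/(6L)=18/25 = (9·(3/2)²/(2·6)+(18/25))/1000 = 963/400000 rad
Superposition: θ = Σ θ_i = 7939/1200000 rad ≈ 0.006616 rad

θ(3/2) = 7939/1200000 rad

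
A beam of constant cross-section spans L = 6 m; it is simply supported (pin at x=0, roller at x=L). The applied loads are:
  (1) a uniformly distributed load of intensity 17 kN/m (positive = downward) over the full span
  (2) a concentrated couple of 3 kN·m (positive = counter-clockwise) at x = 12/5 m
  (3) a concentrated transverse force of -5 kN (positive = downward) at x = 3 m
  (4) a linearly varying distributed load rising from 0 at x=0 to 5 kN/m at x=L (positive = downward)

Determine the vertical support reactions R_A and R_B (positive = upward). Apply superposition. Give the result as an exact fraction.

R_A = 54 kN, R_B = 58 kN

Load 1 — uniform load w=17 kN/m over full span:
  R_A = wL/2 = 17·6/2 = 51 kN
  R_B = wL/2 = 17·6/2 = 51 kN
Load 2 — applied couple M₀=3 kN·m at a=12/5 m (b=L-a=18/5):
  R_A = M₀/L = 3/6 = 1/2 kN
  R_B = -M₀/L = -3/6 = -1/2 kN
Load 3 — point force P=-5 kN at a=3 m (b=L-a=3):
  R_A = Pb/L = (-5)·3/6 = -5/2 kN
  R_B = Pa/L = (-5)·3/6 = -5/2 kN
Load 4 — triangular load w₀=5 kN/m (0→w₀ over full span):
  R_A = w₀L/6 = 5·6/6 = 5 kN
  R_B = w₀L/3 = 5·6/3 = 10 kN
Superposition: R_A = 54 kN, R_B = 58 kN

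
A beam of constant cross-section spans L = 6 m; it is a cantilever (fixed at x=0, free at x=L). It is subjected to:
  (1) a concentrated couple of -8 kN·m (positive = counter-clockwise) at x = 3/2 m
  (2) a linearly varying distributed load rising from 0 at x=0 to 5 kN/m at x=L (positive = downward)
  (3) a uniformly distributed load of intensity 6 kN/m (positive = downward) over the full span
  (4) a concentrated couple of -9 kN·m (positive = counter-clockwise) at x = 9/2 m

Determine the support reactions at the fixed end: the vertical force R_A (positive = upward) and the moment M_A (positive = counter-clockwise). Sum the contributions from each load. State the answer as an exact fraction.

Load 1 — applied couple M₀=-8 kN·m at a=3/2 m (b=L-a=9/2):
  R_A = 0 kN
  M_A = -M₀ = -(-8) = 8 kN·m
Load 2 — triangular load w₀=5 kN/m (0→w₀ over full span):
  R_A = w₀L/2 = 5·6/2 = 15 kN
  M_A = w₀L²/3 = 5·6²/3 = 60 kN·m
Load 3 — uniform load w=6 kN/m over full span:
  R_A = wL = 6·6 = 36 kN
  M_A = wL²/2 = 6·6²/2 = 108 kN·m
Load 4 — applied couple M₀=-9 kN·m at a=9/2 m (b=L-a=3/2):
  R_A = 0 kN
  M_A = -M₀ = -(-9) = 9 kN·m
Superposition: R_A = 51 kN, M_A = 185 kN·m

R_A = 51 kN, M_A = 185 kN·m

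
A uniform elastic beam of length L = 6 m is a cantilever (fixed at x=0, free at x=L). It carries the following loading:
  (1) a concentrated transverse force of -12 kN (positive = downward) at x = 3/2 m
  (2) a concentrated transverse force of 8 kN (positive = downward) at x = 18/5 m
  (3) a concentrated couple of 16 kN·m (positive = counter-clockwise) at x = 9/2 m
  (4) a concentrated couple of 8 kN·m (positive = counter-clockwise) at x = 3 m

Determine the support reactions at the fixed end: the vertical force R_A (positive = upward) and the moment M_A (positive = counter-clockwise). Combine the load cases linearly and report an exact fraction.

R_A = -4 kN, M_A = -66/5 kN·m

Load 1 — point force P=-12 kN at a=3/2 m (b=L-a=9/2):
  R_A = P = (-12) = -12 kN
  M_A = Pa = (-12)·(3/2) = -18 kN·m
Load 2 — point force P=8 kN at a=18/5 m (b=L-a=12/5):
  R_A = P = 8 kN
  M_A = Pa = 8·(18/5) = 144/5 kN·m
Load 3 — applied couple M₀=16 kN·m at a=9/2 m (b=L-a=3/2):
  R_A = 0 kN
  M_A = -M₀ = -16 kN·m
Load 4 — applied couple M₀=8 kN·m at a=3 m (b=L-a=3):
  R_A = 0 kN
  M_A = -M₀ = -8 kN·m
Superposition: R_A = -4 kN, M_A = -66/5 kN·m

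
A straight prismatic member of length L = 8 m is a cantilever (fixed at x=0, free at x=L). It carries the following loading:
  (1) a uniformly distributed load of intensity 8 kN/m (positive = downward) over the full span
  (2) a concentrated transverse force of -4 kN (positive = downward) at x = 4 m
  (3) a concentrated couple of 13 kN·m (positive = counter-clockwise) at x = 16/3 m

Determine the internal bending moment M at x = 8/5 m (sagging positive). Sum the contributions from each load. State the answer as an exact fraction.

Load 1 — uniform load w=8 kN/m over full span:
  M_1 = -w(L-x)²/2 = -8·(8-(8/5))²/2 = -4096/25 kN·m
Load 2 — point force P=-4 kN at a=4 m (b=L-a=4):
  M_2 = -P(a-x)  [x≤a] = -(-4)·(4-(8/5)) = 48/5 kN·m
Load 3 — applied couple M₀=13 kN·m at a=16/3 m (b=L-a=8/3):
  M_3 = M₀  [x≤a] = 13 = 13 kN·m
Superposition: M = Σ M_i = -3531/25 kN·m ≈ -141.240000 kN·m

M(8/5) = -3531/25 kN·m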